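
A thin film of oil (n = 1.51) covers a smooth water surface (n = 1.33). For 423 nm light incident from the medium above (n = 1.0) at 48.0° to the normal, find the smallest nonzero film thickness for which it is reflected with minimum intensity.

Top surface (1.0 → 1.51): reflection off a higher-index medium gives a half-wave phase shift.
At the lower boundary (n = 1.51 to n = 1.33) the reflected ray undergoes no phase shift.
Net: one phase inversion between the two reflected rays.
For weak reflection here: 2 n t cos θ_r = m λ.
Snell's law: 1.0 sin 48.0° = 1.51 sin θ_r → sin θ_r = 0.492, cos θ_r = 0.871.
Minimum nonzero at m = 1: t = λ / (2 n cos θ_r) = 423 / (2 × 1.51 × 0.871) = 161 nm.

161 nm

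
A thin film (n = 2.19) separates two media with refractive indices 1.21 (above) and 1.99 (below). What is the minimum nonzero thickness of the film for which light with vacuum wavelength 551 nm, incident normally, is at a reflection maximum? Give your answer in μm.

At the upper boundary (n = 1.21 to n = 2.19) the reflected ray undergoes a half-wave phase shift.
Bottom surface (2.19 → 1.99): reflection off a lower-index medium gives no phase shift.
Exactly one π shift → a net half-wave offset.
With one net inversion, constructive interference in reflection requires 2 n t = (m + ½) λ.
Minimum at m = 0: t = λ / (4 n) = 551 / (4 × 2.19) = 62.9 nm.

0.0629 μm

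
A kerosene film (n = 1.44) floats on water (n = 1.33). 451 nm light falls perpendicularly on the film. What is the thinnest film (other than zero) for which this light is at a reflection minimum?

At the upper boundary (n = 1.0 to n = 1.44) the reflected ray undergoes a half-wave phase shift.
Ray reflecting at the bottom interface goes from n = 1.44 toward n = 1.33: no phase shift.
The two reflections differ by half a wavelength.
So the condition for destructive reflection is 2 n t = m λ.
Minimum nonzero at m = 1: t = λ / (2 n) = 451 / (2 × 1.44) = 157 nm.

157 nm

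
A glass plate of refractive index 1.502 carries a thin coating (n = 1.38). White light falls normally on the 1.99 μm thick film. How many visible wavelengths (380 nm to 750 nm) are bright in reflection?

At the upper boundary (n = 1.0 to n = 1.38) the reflected ray undergoes a half-wave phase shift.
At the lower boundary (n = 1.38 to n = 1.502) the reflected ray undergoes a half-wave phase shift.
Net: no relative phase inversion (both shifts match).
For strong reflection here: 2 n t = m λ.
λ = 2 n t / m = 5492 / m nm.
m=7: 785 nm (IR); m=8: 687 nm (visible); m=9: 610 nm (visible); m=10: 549 nm (visible); m=11: 499 nm (visible); m=12: 458 nm (visible); m=13: 422 nm (visible); m=14: 392 nm (visible); m=15: 366 nm (UV).

7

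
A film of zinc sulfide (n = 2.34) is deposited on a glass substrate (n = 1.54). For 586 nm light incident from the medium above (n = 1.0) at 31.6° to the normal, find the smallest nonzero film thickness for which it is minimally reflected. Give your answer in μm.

0.128 μm

Top surface (1.0 → 2.34): reflection off a higher-index medium gives a half-wave phase shift.
At the lower boundary (n = 2.34 to n = 1.54) the reflected ray undergoes no phase shift.
Exactly one π shift → a net half-wave offset.
For dark reflection here: 2 n t cos θ_r = m λ.
Snell's law: 1.0 sin 31.6° = 2.34 sin θ_r → sin θ_r = 0.224, cos θ_r = 0.975.
Minimum nonzero at m = 1: t = λ / (2 n cos θ_r) = 586 / (2 × 2.34 × 0.975) = 128 nm.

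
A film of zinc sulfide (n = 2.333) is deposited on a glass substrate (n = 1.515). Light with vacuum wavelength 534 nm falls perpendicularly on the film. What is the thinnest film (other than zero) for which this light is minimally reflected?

Top surface (1.0 → 2.333): reflection off a higher-index medium gives a half-wave phase shift.
Ray reflecting at the bottom interface goes from n = 2.333 toward n = 1.515: no phase shift.
Net: one phase inversion between the two reflected rays.
So the condition for destructive reflection is 2 n t = m λ.
Minimum nonzero at m = 1: t = λ / (2 n) = 534 / (2 × 2.333) = 114 nm.

114 nm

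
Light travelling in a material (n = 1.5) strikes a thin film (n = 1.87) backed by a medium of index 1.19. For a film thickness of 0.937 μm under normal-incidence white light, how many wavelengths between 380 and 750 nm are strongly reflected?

4

Top surface (1.5 → 1.87): reflection off a higher-index medium gives a half-wave phase shift.
At the lower boundary (n = 1.87 to n = 1.19) the reflected ray undergoes no phase shift.
Exactly one π shift → a net half-wave offset.
So the condition for constructive reflection is 2 n t = (m + ½) λ.
λ = 2 n t / (m + ½) = 3504 / (m + ½) nm.
m=4: 779 nm (IR); m=5: 637 nm (visible); m=6: 539 nm (visible); m=7: 467 nm (visible); m=8: 412 nm (visible); m=9: 369 nm (UV).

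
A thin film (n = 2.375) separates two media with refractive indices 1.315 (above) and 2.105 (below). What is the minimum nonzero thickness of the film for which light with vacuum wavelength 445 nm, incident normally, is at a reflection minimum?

Top surface (1.315 → 2.375): reflection off a higher-index medium gives a half-wave phase shift.
Bottom surface (2.375 → 2.105): reflection off a lower-index medium gives no phase shift.
The two reflections differ by half a wavelength.
So the condition for destructive reflection is 2 n t = m λ.
Minimum nonzero at m = 1: t = λ / (2 n) = 445 / (2 × 2.375) = 93.7 nm.

93.7 nm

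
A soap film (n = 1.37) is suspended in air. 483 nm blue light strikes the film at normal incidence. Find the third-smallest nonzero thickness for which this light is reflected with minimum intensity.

Top surface (1.0 → 1.37): reflection off a higher-index medium gives a half-wave phase shift.
At the lower boundary (n = 1.37 to n = 1.0) the reflected ray undergoes no phase shift.
Exactly one π shift → a net half-wave offset.
For minimum reflection here: 2 n t = m λ.
The third-smallest nonzero thickness corresponds to m = 3: t = m λ / (2 n) = 3.00 × 483 / (2 × 1.37) = 529 nm.

529 nm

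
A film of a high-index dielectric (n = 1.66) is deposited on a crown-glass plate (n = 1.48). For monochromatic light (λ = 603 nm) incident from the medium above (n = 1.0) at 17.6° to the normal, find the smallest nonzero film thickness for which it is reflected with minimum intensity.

185 nm

Top surface (1.0 → 1.66): reflection off a higher-index medium gives a half-wave phase shift.
Bottom surface (1.66 → 1.48): reflection off a lower-index medium gives no phase shift.
The two reflections differ by half a wavelength.
So the condition for destructive reflection is 2 n t cos θ_r = m λ.
Snell's law: 1.0 sin 17.6° = 1.66 sin θ_r → sin θ_r = 0.182, cos θ_r = 0.983.
Minimum nonzero at m = 1: t = λ / (2 n cos θ_r) = 603 / (2 × 1.66 × 0.983) = 185 nm.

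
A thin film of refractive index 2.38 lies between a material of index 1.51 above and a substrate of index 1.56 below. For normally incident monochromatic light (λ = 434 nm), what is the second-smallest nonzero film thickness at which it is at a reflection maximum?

At the upper boundary (n = 1.51 to n = 2.38) the reflected ray undergoes a half-wave phase shift.
At the lower boundary (n = 2.38 to n = 1.56) the reflected ray undergoes no phase shift.
The two reflections differ by half a wavelength.
With one net inversion, constructive interference in reflection requires 2 n t = (m + ½) λ.
The second-smallest nonzero thickness corresponds to m = 1: t = (m + ½) λ / (2 n) = 1.50 × 434 / (2 × 2.38) = 137 nm.

137 nm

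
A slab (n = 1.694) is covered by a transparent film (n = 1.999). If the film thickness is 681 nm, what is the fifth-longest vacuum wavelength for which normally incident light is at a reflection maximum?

605 nm

Ray reflecting at the top interface goes from n = 1.0 toward n = 1.999: a half-wave phase shift.
Ray reflecting at the bottom interface goes from n = 1.999 toward n = 1.694: no phase shift.
Exactly one π shift → a net half-wave offset.
So the condition for constructive reflection is 2 n t = (m + ½) λ.
λ = 2 n t / (m + ½). The fifth-longest wavelength is m = 4: λ = 2 × 1.999 × 681 / 4.50 = 605 nm.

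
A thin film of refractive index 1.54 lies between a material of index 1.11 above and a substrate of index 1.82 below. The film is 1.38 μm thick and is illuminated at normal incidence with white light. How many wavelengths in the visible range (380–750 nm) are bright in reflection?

Top surface (1.11 → 1.54): reflection off a higher-index medium gives a half-wave phase shift.
Ray reflecting at the bottom interface goes from n = 1.54 toward n = 1.82: a half-wave phase shift.
The two reflections carry the same phase change, so no net offset.
For strong reflection here: 2 n t = m λ.
λ = 2 n t / m = 4250 / m nm.
m=5: 850 nm (IR); m=6: 708 nm (visible); m=7: 607 nm (visible); m=8: 531 nm (visible); m=9: 472 nm (visible); m=10: 425 nm (visible); m=11: 386 nm (visible); m=12: 354 nm (UV).

6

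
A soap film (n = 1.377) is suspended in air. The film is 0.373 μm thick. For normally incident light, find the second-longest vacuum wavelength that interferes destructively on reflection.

Ray reflecting at the top interface goes from n = 1.0 toward n = 1.377: a half-wave phase shift.
At the lower boundary (n = 1.377 to n = 1.0) the reflected ray undergoes no phase shift.
Exactly one π shift → a net half-wave offset.
With one net inversion, destructive interference in reflection requires 2 n t = m λ.
λ = 2 n t / m. The second-longest wavelength is m = 2: λ = 2 × 1.377 × 373 / 2.00 = 514 nm.

514 nm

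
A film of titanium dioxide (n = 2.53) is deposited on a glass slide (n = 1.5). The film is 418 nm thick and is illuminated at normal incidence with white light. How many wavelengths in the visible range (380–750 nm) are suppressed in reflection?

Ray reflecting at the top interface goes from n = 1.0 toward n = 2.53: a half-wave phase shift.
Ray reflecting at the bottom interface goes from n = 2.53 toward n = 1.5: no phase shift.
The two reflections differ by half a wavelength.
So the condition for destructive reflection is 2 n t = m λ.
λ = 2 n t / m = 2115 / m nm.
m=2: 1058 nm (IR); m=3: 705 nm (visible); m=4: 529 nm (visible); m=5: 423 nm (visible); m=6: 353 nm (UV).

3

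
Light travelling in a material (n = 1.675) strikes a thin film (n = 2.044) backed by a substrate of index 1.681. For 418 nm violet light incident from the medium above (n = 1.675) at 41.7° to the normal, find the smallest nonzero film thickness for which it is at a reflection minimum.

122 nm

Ray reflecting at the top interface goes from n = 1.675 toward n = 2.044: a half-wave phase shift.
Bottom surface (2.044 → 1.681): reflection off a lower-index medium gives no phase shift.
The two reflections differ by half a wavelength.
With one net inversion, destructive interference in reflection requires 2 n t cos θ_r = m λ.
Snell's law: 1.675 sin 41.7° = 2.044 sin θ_r → sin θ_r = 0.545, cos θ_r = 0.838.
Minimum nonzero at m = 1: t = λ / (2 n cos θ_r) = 418 / (2 × 2.044 × 0.838) = 122 nm.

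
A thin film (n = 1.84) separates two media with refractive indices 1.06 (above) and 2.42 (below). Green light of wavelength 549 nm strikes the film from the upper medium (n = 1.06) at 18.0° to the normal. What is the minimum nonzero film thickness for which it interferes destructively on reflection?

Ray reflecting at the top interface goes from n = 1.06 toward n = 1.84: a half-wave phase shift.
Bottom surface (1.84 → 2.42): reflection off a higher-index medium gives a half-wave phase shift.
Net: no relative phase inversion (both shifts match).
For dark reflection here: 2 n t cos θ_r = (m + ½) λ.
Snell's law: 1.06 sin 18.0° = 1.84 sin θ_r → sin θ_r = 0.178, cos θ_r = 0.984.
Minimum at m = 0: t = λ / (4 n cos θ_r) = 549 / (4 × 1.84 × 0.984) = 75.8 nm.

75.8 nm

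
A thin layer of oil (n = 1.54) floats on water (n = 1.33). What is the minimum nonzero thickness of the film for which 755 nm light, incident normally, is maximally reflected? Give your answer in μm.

0.123 μm

Ray reflecting at the top interface goes from n = 1.0 toward n = 1.54: a half-wave phase shift.
At the lower boundary (n = 1.54 to n = 1.33) the reflected ray undergoes no phase shift.
The two reflections differ by half a wavelength.
With one net inversion, constructive interference in reflection requires 2 n t = (m + ½) λ.
Minimum at m = 0: t = λ / (4 n) = 755 / (4 × 1.54) = 123 nm.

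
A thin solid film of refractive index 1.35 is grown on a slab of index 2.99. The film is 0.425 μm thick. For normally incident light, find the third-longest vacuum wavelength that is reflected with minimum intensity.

Ray reflecting at the top interface goes from n = 1.0 toward n = 1.35: a half-wave phase shift.
Bottom surface (1.35 → 2.99): reflection off a higher-index medium gives a half-wave phase shift.
The two reflections carry the same phase change, so no net offset.
For dark reflection here: 2 n t = (m + ½) λ.
λ = 2 n t / (m + ½). The third-longest wavelength is m = 2: λ = 2 × 1.35 × 425 / 2.50 = 459 nm.

459 nm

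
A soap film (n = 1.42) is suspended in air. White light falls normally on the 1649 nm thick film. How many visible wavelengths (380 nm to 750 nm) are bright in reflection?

Top surface (1.0 → 1.42): reflection off a higher-index medium gives a half-wave phase shift.
Bottom surface (1.42 → 1.0): reflection off a lower-index medium gives no phase shift.
Net: one phase inversion between the two reflected rays.
With one net inversion, constructive interference in reflection requires 2 n t = (m + ½) λ.
λ = 2 n t / (m + ½) = 4683 / (m + ½) nm.
m=5: 851 nm (IR); m=6: 720 nm (visible); m=7: 624 nm (visible); m=8: 551 nm (visible); m=9: 493 nm (visible); m=10: 446 nm (visible); m=11: 407 nm (visible); m=12: 375 nm (UV).

6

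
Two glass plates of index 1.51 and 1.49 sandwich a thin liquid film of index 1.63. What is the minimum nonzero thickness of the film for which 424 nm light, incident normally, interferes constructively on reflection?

65.0 nm

At the upper boundary (n = 1.51 to n = 1.63) the reflected ray undergoes a half-wave phase shift.
Bottom surface (1.63 → 1.49): reflection off a lower-index medium gives no phase shift.
Net: one phase inversion between the two reflected rays.
For strong reflection here: 2 n t = (m + ½) λ.
Minimum at m = 0: t = λ / (4 n) = 424 / (4 × 1.63) = 65.0 nm.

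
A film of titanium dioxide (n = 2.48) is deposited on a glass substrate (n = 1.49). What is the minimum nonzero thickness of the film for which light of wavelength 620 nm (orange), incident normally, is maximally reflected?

Top surface (1.0 → 2.48): reflection off a higher-index medium gives a half-wave phase shift.
Ray reflecting at the bottom interface goes from n = 2.48 toward n = 1.49: no phase shift.
Net: one phase inversion between the two reflected rays.
So the condition for constructive reflection is 2 n t = (m + ½) λ.
Minimum at m = 0: t = λ / (4 n) = 620 / (4 × 2.48) = 62.5 nm.

62.5 nm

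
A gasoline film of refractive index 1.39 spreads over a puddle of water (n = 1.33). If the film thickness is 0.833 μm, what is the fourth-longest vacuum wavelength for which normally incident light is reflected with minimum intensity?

At the upper boundary (n = 1.0 to n = 1.39) the reflected ray undergoes a half-wave phase shift.
Ray reflecting at the bottom interface goes from n = 1.39 toward n = 1.33: no phase shift.
The two reflections differ by half a wavelength.
With one net inversion, destructive interference in reflection requires 2 n t = m λ.
λ = 2 n t / m. The fourth-longest wavelength is m = 4: λ = 2 × 1.39 × 833 / 4.00 = 579 nm.

579 nm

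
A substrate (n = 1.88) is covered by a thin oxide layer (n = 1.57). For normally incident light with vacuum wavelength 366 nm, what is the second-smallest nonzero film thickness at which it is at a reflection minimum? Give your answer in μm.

0.175 μm

At the upper boundary (n = 1.0 to n = 1.57) the reflected ray undergoes a half-wave phase shift.
Bottom surface (1.57 → 1.88): reflection off a higher-index medium gives a half-wave phase shift.
The two reflections carry the same phase change, so no net offset.
With no net inversion, destructive interference in reflection requires 2 n t = (m + ½) λ.
The second-smallest nonzero thickness corresponds to m = 1: t = (m + ½) λ / (2 n) = 1.50 × 366 / (2 × 1.57) = 175 nm.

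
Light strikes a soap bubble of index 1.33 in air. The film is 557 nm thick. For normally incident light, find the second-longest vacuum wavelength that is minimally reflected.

Ray reflecting at the top interface goes from n = 1.0 toward n = 1.33: a half-wave phase shift.
Bottom surface (1.33 → 1.0): reflection off a lower-index medium gives no phase shift.
Net: one phase inversion between the two reflected rays.
So the condition for destructive reflection is 2 n t = m λ.
λ = 2 n t / m. The second-longest wavelength is m = 2: λ = 2 × 1.33 × 557 / 2.00 = 741 nm.

741 nm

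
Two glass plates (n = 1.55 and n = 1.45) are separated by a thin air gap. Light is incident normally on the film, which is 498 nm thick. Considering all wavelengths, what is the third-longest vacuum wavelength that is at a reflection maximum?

398 nm

At the upper boundary (n = 1.55 to n = 1.0) the reflected ray undergoes no phase shift.
Bottom surface (1.0 → 1.45): reflection off a higher-index medium gives a half-wave phase shift.
The two reflections differ by half a wavelength.
With one net inversion, constructive interference in reflection requires 2 n t = (m + ½) λ.
λ = 2 n t / (m + ½). The third-longest wavelength is m = 2: λ = 2 × 1.0 × 498 / 2.50 = 398 nm.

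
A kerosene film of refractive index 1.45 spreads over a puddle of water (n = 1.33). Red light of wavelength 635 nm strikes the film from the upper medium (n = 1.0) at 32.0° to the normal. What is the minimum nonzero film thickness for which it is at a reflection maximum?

118 nm

Top surface (1.0 → 1.45): reflection off a higher-index medium gives a half-wave phase shift.
At the lower boundary (n = 1.45 to n = 1.33) the reflected ray undergoes no phase shift.
The two reflections differ by half a wavelength.
So the condition for constructive reflection is 2 n t cos θ_r = (m + ½) λ.
Snell's law: 1.0 sin 32.0° = 1.45 sin θ_r → sin θ_r = 0.365, cos θ_r = 0.931.
Minimum at m = 0: t = λ / (4 n cos θ_r) = 635 / (4 × 1.45 × 0.931) = 118 nm.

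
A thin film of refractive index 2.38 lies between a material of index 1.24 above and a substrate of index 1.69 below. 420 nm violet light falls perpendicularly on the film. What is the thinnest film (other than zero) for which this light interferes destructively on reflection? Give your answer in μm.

Top surface (1.24 → 2.38): reflection off a higher-index medium gives a half-wave phase shift.
Ray reflecting at the bottom interface goes from n = 2.38 toward n = 1.69: no phase shift.
Net: one phase inversion between the two reflected rays.
So the condition for destructive reflection is 2 n t = m λ.
Minimum nonzero at m = 1: t = λ / (2 n) = 420 / (2 × 2.38) = 88.2 nm.

0.0882 μm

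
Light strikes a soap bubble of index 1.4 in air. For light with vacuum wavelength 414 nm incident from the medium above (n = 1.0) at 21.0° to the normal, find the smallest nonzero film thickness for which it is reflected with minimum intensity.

Ray reflecting at the top interface goes from n = 1.0 toward n = 1.4: a half-wave phase shift.
At the lower boundary (n = 1.4 to n = 1.0) the reflected ray undergoes no phase shift.
The two reflections differ by half a wavelength.
For weak reflection here: 2 n t cos θ_r = m λ.
Snell's law: 1.0 sin 21.0° = 1.4 sin θ_r → sin θ_r = 0.256, cos θ_r = 0.967.
Minimum nonzero at m = 1: t = λ / (2 n cos θ_r) = 414 / (2 × 1.4 × 0.967) = 153 nm.

153 nm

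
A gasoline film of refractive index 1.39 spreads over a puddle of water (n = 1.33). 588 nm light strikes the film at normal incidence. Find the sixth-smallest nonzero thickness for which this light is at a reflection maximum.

Top surface (1.0 → 1.39): reflection off a higher-index medium gives a half-wave phase shift.
Ray reflecting at the bottom interface goes from n = 1.39 toward n = 1.33: no phase shift.
Net: one phase inversion between the two reflected rays.
So the condition for constructive reflection is 2 n t = (m + ½) λ.
The sixth-smallest nonzero thickness corresponds to m = 5: t = (m + ½) λ / (2 n) = 5.50 × 588 / (2 × 1.39) = 1163 nm.

1163 nm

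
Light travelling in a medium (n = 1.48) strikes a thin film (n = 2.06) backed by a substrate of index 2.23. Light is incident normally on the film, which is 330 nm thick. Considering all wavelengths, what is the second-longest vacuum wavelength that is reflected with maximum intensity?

Ray reflecting at the top interface goes from n = 1.48 toward n = 2.06: a half-wave phase shift.
Bottom surface (2.06 → 2.23): reflection off a higher-index medium gives a half-wave phase shift.
Net: no relative phase inversion (both shifts match).
With no net inversion, constructive interference in reflection requires 2 n t = m λ.
λ = 2 n t / m. The second-longest wavelength is m = 2: λ = 2 × 2.06 × 330 / 2.00 = 680 nm.

680 nm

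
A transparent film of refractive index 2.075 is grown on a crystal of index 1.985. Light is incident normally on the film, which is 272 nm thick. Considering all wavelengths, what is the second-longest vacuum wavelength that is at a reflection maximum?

753 nm

Ray reflecting at the top interface goes from n = 1.0 toward n = 2.075: a half-wave phase shift.
At the lower boundary (n = 2.075 to n = 1.985) the reflected ray undergoes no phase shift.
Net: one phase inversion between the two reflected rays.
For bright reflection here: 2 n t = (m + ½) λ.
λ = 2 n t / (m + ½). The second-longest wavelength is m = 1: λ = 2 × 2.075 × 272 / 1.50 = 753 nm.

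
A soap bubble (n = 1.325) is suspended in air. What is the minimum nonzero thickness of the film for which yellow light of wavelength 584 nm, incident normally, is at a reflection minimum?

Top surface (1.0 → 1.325): reflection off a higher-index medium gives a half-wave phase shift.
At the lower boundary (n = 1.325 to n = 1.0) the reflected ray undergoes no phase shift.
Net: one phase inversion between the two reflected rays.
With one net inversion, destructive interference in reflection requires 2 n t = m λ.
Minimum nonzero at m = 1: t = λ / (2 n) = 584 / (2 × 1.325) = 220 nm.

220 nm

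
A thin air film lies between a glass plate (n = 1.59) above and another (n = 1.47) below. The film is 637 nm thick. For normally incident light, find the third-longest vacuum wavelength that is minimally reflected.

Ray reflecting at the top interface goes from n = 1.59 toward n = 1.0: no phase shift.
At the lower boundary (n = 1.0 to n = 1.47) the reflected ray undergoes a half-wave phase shift.
The two reflections differ by half a wavelength.
So the condition for destructive reflection is 2 n t = m λ.
λ = 2 n t / m. The third-longest wavelength is m = 3: λ = 2 × 1.0 × 637 / 3.00 = 425 nm.

425 nm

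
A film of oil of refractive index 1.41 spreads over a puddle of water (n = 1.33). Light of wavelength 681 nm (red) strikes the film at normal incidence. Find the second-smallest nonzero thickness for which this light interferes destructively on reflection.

483 nm

Ray reflecting at the top interface goes from n = 1.0 toward n = 1.41: a half-wave phase shift.
Bottom surface (1.41 → 1.33): reflection off a lower-index medium gives no phase shift.
The two reflections differ by half a wavelength.
With one net inversion, destructive interference in reflection requires 2 n t = m λ.
The second-smallest nonzero thickness corresponds to m = 2: t = m λ / (2 n) = 2.00 × 681 / (2 × 1.41) = 483 nm.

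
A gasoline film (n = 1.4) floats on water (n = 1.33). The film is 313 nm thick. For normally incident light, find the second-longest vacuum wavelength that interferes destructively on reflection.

438 nm

Ray reflecting at the top interface goes from n = 1.0 toward n = 1.4: a half-wave phase shift.
Bottom surface (1.4 → 1.33): reflection off a lower-index medium gives no phase shift.
Exactly one π shift → a net half-wave offset.
For minimum reflection here: 2 n t = m λ.
λ = 2 n t / m. The second-longest wavelength is m = 2: λ = 2 × 1.4 × 313 / 2.00 = 438 nm.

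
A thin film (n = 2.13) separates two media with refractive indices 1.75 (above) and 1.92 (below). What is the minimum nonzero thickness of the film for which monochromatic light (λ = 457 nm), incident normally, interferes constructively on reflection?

Top surface (1.75 → 2.13): reflection off a higher-index medium gives a half-wave phase shift.
At the lower boundary (n = 2.13 to n = 1.92) the reflected ray undergoes no phase shift.
Net: one phase inversion between the two reflected rays.
So the condition for constructive reflection is 2 n t = (m + ½) λ.
Minimum at m = 0: t = λ / (4 n) = 457 / (4 × 2.13) = 53.6 nm.

53.6 nm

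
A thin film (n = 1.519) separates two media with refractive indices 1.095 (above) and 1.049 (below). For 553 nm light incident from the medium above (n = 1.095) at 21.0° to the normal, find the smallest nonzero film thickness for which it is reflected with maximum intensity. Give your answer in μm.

Ray reflecting at the top interface goes from n = 1.095 toward n = 1.519: a half-wave phase shift.
At the lower boundary (n = 1.519 to n = 1.049) the reflected ray undergoes no phase shift.
The two reflections differ by half a wavelength.
With one net inversion, constructive interference in reflection requires 2 n t cos θ_r = (m + ½) λ.
Snell's law: 1.095 sin 21.0° = 1.519 sin θ_r → sin θ_r = 0.258, cos θ_r = 0.966.
Minimum at m = 0: t = λ / (4 n cos θ_r) = 553 / (4 × 1.519 × 0.966) = 94.2 nm.

0.0942 μm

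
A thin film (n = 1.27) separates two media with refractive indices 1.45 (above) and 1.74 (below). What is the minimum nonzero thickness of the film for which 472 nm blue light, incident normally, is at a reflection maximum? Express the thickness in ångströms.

Ray reflecting at the top interface goes from n = 1.45 toward n = 1.27: no phase shift.
At the lower boundary (n = 1.27 to n = 1.74) the reflected ray undergoes a half-wave phase shift.
The two reflections differ by half a wavelength.
So the condition for constructive reflection is 2 n t = (m + ½) λ.
Minimum at m = 0: t = λ / (4 n) = 472 / (4 × 1.27) = 92.9 nm.

929 Å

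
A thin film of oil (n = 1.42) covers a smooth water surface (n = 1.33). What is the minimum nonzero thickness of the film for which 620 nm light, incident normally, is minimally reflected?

Top surface (1.0 → 1.42): reflection off a higher-index medium gives a half-wave phase shift.
Ray reflecting at the bottom interface goes from n = 1.42 toward n = 1.33: no phase shift.
The two reflections differ by half a wavelength.
So the condition for destructive reflection is 2 n t = m λ.
Minimum nonzero at m = 1: t = λ / (2 n) = 620 / (2 × 1.42) = 218 nm.

218 nm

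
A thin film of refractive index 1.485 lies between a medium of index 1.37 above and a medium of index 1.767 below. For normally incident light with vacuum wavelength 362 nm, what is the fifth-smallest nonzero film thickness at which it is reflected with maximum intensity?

At the upper boundary (n = 1.37 to n = 1.485) the reflected ray undergoes a half-wave phase shift.
Bottom surface (1.485 → 1.767): reflection off a higher-index medium gives a half-wave phase shift.
The two reflections carry the same phase change, so no net offset.
With no net inversion, constructive interference in reflection requires 2 n t = m λ.
The fifth-smallest nonzero thickness corresponds to m = 5: t = m λ / (2 n) = 5.00 × 362 / (2 × 1.485) = 609 nm.

609 nm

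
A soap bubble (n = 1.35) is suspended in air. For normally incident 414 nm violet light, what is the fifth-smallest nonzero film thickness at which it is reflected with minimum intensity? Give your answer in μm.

0.767 μm

At the upper boundary (n = 1.0 to n = 1.35) the reflected ray undergoes a half-wave phase shift.
Ray reflecting at the bottom interface goes from n = 1.35 toward n = 1.0: no phase shift.
Exactly one π shift → a net half-wave offset.
For weak reflection here: 2 n t = m λ.
The fifth-smallest nonzero thickness corresponds to m = 5: t = m λ / (2 n) = 5.00 × 414 / (2 × 1.35) = 767 nm.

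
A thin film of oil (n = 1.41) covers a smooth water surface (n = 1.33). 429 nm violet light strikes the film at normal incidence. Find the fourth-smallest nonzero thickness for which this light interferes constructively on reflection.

Ray reflecting at the top interface goes from n = 1.0 toward n = 1.41: a half-wave phase shift.
At the lower boundary (n = 1.41 to n = 1.33) the reflected ray undergoes no phase shift.
The two reflections differ by half a wavelength.
For maximum reflection here: 2 n t = (m + ½) λ.
The fourth-smallest nonzero thickness corresponds to m = 3: t = (m + ½) λ / (2 n) = 3.50 × 429 / (2 × 1.41) = 532 nm.

532 nm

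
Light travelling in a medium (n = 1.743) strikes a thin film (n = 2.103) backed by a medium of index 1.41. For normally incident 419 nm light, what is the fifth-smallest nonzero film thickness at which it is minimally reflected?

At the upper boundary (n = 1.743 to n = 2.103) the reflected ray undergoes a half-wave phase shift.
At the lower boundary (n = 2.103 to n = 1.41) the reflected ray undergoes no phase shift.
The two reflections differ by half a wavelength.
With one net inversion, destructive interference in reflection requires 2 n t = m λ.
The fifth-smallest nonzero thickness corresponds to m = 5: t = m λ / (2 n) = 5.00 × 419 / (2 × 2.103) = 498 nm.

498 nm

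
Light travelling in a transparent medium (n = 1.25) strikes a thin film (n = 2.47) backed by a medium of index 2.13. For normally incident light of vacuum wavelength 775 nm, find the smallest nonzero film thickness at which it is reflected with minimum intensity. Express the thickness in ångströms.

1569 Å

Top surface (1.25 → 2.47): reflection off a higher-index medium gives a half-wave phase shift.
Ray reflecting at the bottom interface goes from n = 2.47 toward n = 2.13: no phase shift.
Net: one phase inversion between the two reflected rays.
So the condition for destructive reflection is 2 n t = m λ.
Minimum nonzero at m = 1: t = λ / (2 n) = 775 / (2 × 2.47) = 157 nm.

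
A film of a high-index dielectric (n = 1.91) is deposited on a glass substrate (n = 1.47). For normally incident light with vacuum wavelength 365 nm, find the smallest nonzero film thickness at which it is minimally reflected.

At the upper boundary (n = 1.0 to n = 1.91) the reflected ray undergoes a half-wave phase shift.
Bottom surface (1.91 → 1.47): reflection off a lower-index medium gives no phase shift.
The two reflections differ by half a wavelength.
With one net inversion, destructive interference in reflection requires 2 n t = m λ.
Minimum nonzero at m = 1: t = λ / (2 n) = 365 / (2 × 1.91) = 95.5 nm.

95.5 nm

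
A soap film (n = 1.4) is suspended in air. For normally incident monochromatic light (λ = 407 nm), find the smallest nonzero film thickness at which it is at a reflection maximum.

72.7 nm

At the upper boundary (n = 1.0 to n = 1.4) the reflected ray undergoes a half-wave phase shift.
Ray reflecting at the bottom interface goes from n = 1.4 toward n = 1.0: no phase shift.
Exactly one π shift → a net half-wave offset.
For maximum reflection here: 2 n t = (m + ½) λ.
Minimum at m = 0: t = λ / (4 n) = 407 / (4 × 1.4) = 72.7 nm.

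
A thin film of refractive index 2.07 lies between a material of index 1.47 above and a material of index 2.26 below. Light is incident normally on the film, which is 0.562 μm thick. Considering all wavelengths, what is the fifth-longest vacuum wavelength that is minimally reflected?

Ray reflecting at the top interface goes from n = 1.47 toward n = 2.07: a half-wave phase shift.
At the lower boundary (n = 2.07 to n = 2.26) the reflected ray undergoes a half-wave phase shift.
Zero or two π shifts → no net half-wave offset.
With no net inversion, destructive interference in reflection requires 2 n t = (m + ½) λ.
λ = 2 n t / (m + ½). The fifth-longest wavelength is m = 4: λ = 2 × 2.07 × 562 / 4.50 = 517 nm.

517 nm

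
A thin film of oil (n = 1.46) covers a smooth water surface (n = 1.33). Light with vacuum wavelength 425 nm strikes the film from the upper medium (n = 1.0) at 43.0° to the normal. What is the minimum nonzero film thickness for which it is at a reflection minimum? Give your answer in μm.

0.165 μm

At the upper boundary (n = 1.0 to n = 1.46) the reflected ray undergoes a half-wave phase shift.
Bottom surface (1.46 → 1.33): reflection off a lower-index medium gives no phase shift.
Exactly one π shift → a net half-wave offset.
For weak reflection here: 2 n t cos θ_r = m λ.
Snell's law: 1.0 sin 43.0° = 1.46 sin θ_r → sin θ_r = 0.467, cos θ_r = 0.884.
Minimum nonzero at m = 1: t = λ / (2 n cos θ_r) = 425 / (2 × 1.46 × 0.884) = 165 nm.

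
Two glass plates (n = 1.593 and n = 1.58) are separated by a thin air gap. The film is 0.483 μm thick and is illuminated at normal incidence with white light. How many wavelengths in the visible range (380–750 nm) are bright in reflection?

2

Ray reflecting at the top interface goes from n = 1.593 toward n = 1.0: no phase shift.
Bottom surface (1.0 → 1.58): reflection off a higher-index medium gives a half-wave phase shift.
Net: one phase inversion between the two reflected rays.
With one net inversion, constructive interference in reflection requires 2 n t = (m + ½) λ.
λ = 2 n t / (m + ½) = 966 / (m + ½) nm.
m=0: 1932 nm (IR); m=1: 644 nm (visible); m=2: 386 nm (visible); m=3: 276 nm (UV).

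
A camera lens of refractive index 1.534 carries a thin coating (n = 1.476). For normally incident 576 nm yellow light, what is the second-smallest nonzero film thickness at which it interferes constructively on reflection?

390 nm

Ray reflecting at the top interface goes from n = 1.0 toward n = 1.476: a half-wave phase shift.
Bottom surface (1.476 → 1.534): reflection off a higher-index medium gives a half-wave phase shift.
Net: no relative phase inversion (both shifts match).
With no net inversion, constructive interference in reflection requires 2 n t = m λ.
The second-smallest nonzero thickness corresponds to m = 2: t = m λ / (2 n) = 2.00 × 576 / (2 × 1.476) = 390 nm.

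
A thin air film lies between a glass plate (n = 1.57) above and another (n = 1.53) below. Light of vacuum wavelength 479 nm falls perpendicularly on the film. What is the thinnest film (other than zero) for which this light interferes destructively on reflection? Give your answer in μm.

At the upper boundary (n = 1.57 to n = 1.0) the reflected ray undergoes no phase shift.
Ray reflecting at the bottom interface goes from n = 1.0 toward n = 1.53: a half-wave phase shift.
Exactly one π shift → a net half-wave offset.
With one net inversion, destructive interference in reflection requires 2 n t = m λ.
Minimum nonzero at m = 1: t = λ / (2 n) = 479 / (2 × 1.0) = 240 nm.

0.240 μm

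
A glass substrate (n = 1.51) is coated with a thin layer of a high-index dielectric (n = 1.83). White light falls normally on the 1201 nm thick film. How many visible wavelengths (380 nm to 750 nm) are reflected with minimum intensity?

Top surface (1.0 → 1.83): reflection off a higher-index medium gives a half-wave phase shift.
Bottom surface (1.83 → 1.51): reflection off a lower-index medium gives no phase shift.
The two reflections differ by half a wavelength.
With one net inversion, destructive interference in reflection requires 2 n t = m λ.
λ = 2 n t / m = 4396 / m nm.
m=5: 879 nm (IR); m=6: 733 nm (visible); m=7: 628 nm (visible); m=8: 549 nm (visible); m=9: 488 nm (visible); m=10: 440 nm (visible); m=11: 400 nm (visible); m=12: 366 nm (UV).

6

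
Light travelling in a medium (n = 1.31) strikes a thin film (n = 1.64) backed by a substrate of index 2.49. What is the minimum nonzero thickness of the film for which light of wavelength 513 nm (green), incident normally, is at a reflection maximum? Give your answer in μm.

0.156 μm

Ray reflecting at the top interface goes from n = 1.31 toward n = 1.64: a half-wave phase shift.
Ray reflecting at the bottom interface goes from n = 1.64 toward n = 2.49: a half-wave phase shift.
Net: no relative phase inversion (both shifts match).
So the condition for constructive reflection is 2 n t = m λ.
Minimum nonzero at m = 1: t = λ / (2 n) = 513 / (2 × 1.64) = 156 nm.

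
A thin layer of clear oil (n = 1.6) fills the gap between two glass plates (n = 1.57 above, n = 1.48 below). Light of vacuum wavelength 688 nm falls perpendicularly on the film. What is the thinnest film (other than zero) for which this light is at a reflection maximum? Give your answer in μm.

Ray reflecting at the top interface goes from n = 1.57 toward n = 1.6: a half-wave phase shift.
Bottom surface (1.6 → 1.48): reflection off a lower-index medium gives no phase shift.
Exactly one π shift → a net half-wave offset.
For bright reflection here: 2 n t = (m + ½) λ.
Minimum at m = 0: t = λ / (4 n) = 688 / (4 × 1.6) = 108 nm.

0.108 μm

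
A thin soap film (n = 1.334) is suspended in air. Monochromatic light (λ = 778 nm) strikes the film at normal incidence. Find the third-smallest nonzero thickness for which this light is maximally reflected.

729 nm

At the upper boundary (n = 1.0 to n = 1.334) the reflected ray undergoes a half-wave phase shift.
Bottom surface (1.334 → 1.0): reflection off a lower-index medium gives no phase shift.
The two reflections differ by half a wavelength.
With one net inversion, constructive interference in reflection requires 2 n t = (m + ½) λ.
The third-smallest nonzero thickness corresponds to m = 2: t = (m + ½) λ / (2 n) = 2.50 × 778 / (2 × 1.334) = 729 nm.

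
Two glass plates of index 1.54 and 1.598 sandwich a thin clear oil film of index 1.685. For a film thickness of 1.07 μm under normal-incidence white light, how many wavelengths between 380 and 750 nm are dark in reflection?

5

At the upper boundary (n = 1.54 to n = 1.685) the reflected ray undergoes a half-wave phase shift.
Bottom surface (1.685 → 1.598): reflection off a lower-index medium gives no phase shift.
Net: one phase inversion between the two reflected rays.
For weak reflection here: 2 n t = m λ.
λ = 2 n t / m = 3606 / m nm.
m=4: 901 nm (IR); m=5: 721 nm (visible); m=6: 601 nm (visible); m=7: 515 nm (visible); m=8: 451 nm (visible); m=9: 401 nm (visible); m=10: 361 nm (UV).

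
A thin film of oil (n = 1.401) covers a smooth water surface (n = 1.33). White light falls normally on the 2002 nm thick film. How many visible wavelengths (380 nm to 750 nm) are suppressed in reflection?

Top surface (1.0 → 1.401): reflection off a higher-index medium gives a half-wave phase shift.
At the lower boundary (n = 1.401 to n = 1.33) the reflected ray undergoes no phase shift.
Net: one phase inversion between the two reflected rays.
With one net inversion, destructive interference in reflection requires 2 n t = m λ.
λ = 2 n t / m = 5610 / m nm.
m=7: 801 nm (IR); m=8: 701 nm (visible); m=9: 623 nm (visible); m=10: 561 nm (visible); m=11: 510 nm (visible); m=12: 467 nm (visible); m=13: 432 nm (visible); m=14: 401 nm (visible); m=15: 374 nm (UV).

7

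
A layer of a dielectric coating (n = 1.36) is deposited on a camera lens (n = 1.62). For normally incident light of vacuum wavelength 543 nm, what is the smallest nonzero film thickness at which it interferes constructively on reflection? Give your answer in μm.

0.200 μm

Top surface (1.0 → 1.36): reflection off a higher-index medium gives a half-wave phase shift.
At the lower boundary (n = 1.36 to n = 1.62) the reflected ray undergoes a half-wave phase shift.
Zero or two π shifts → no net half-wave offset.
So the condition for constructive reflection is 2 n t = m λ.
The smallest nonzero thickness corresponds to m = 1: t = m λ / (2 n) = 1.00 × 543 / (2 × 1.36) = 200 nm.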